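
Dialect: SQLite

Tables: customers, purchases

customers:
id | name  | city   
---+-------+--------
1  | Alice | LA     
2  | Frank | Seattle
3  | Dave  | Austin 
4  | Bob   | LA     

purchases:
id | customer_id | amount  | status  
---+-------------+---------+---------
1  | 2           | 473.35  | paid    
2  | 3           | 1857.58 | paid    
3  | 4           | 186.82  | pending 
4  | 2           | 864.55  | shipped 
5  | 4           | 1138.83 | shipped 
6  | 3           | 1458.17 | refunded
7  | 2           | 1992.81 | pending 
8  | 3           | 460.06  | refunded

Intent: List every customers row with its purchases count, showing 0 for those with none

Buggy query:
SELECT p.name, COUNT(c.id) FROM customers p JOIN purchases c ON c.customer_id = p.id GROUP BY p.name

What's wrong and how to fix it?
Bug: INNER JOIN drops customers rows that have no matching purchases rows

Fix: Switch to LEFT JOIN to retain unmatched parent rows

Corrected query:
SELECT p.name, COUNT(c.id) FROM customers p LEFT JOIN purchases c ON c.customer_id = p.id GROUP BY p.name

Result:
name  | COUNT(c.id)
------+------------
Alice | 0          
Bob   | 2          
Dave  | 3          
Frank | 3          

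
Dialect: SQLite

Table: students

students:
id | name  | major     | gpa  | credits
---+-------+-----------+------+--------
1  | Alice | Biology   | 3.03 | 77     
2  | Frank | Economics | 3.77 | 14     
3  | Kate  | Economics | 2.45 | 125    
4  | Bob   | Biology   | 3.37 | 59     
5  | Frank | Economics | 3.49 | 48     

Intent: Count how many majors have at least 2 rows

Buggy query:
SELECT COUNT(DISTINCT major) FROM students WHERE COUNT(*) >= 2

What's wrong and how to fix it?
Bug: COUNT(*) cannot appear in WHERE; the per-group count doesn't exist yet

Fix: Group first with HAVING COUNT(*) >= 2, then COUNT the resulting groups

Corrected query:
SELECT COUNT(*) FROM (SELECT major FROM students GROUP BY major HAVING COUNT(*) >= 2)

Result:
COUNT(*)
--------
2       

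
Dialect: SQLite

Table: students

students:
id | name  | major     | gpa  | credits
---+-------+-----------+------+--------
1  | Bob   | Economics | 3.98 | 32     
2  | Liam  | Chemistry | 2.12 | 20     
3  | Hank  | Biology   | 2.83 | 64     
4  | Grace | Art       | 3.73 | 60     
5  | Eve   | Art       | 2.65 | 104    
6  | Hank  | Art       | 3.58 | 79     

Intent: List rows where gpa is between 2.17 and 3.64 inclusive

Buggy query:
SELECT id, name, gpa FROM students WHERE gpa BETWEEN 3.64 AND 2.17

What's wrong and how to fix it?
Bug: BETWEEN expects the lower bound first; with 3.64 AND 2.17 the range is empty

Fix: Swap the bounds so the smaller value comes first

Corrected query:
SELECT id, name, gpa FROM students WHERE gpa BETWEEN 2.17 AND 3.64

Result:
id | name | gpa 
---+------+-----
3  | Hank | 2.83
5  | Eve  | 2.65
6  | Hank | 3.58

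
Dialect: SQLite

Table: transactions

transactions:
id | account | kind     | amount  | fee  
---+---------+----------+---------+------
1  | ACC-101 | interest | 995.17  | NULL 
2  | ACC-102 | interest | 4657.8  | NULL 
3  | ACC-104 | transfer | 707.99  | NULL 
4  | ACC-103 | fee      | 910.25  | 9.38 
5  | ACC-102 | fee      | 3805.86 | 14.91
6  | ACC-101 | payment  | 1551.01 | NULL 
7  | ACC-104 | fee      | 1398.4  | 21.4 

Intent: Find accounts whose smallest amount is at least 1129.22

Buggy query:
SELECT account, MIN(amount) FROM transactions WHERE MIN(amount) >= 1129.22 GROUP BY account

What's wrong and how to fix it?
Bug: MIN() in WHERE is a misuse of aggregate

Fix: Use HAVING for the per-group MIN condition

Corrected query:
SELECT account, MIN(amount) FROM transactions GROUP BY account HAVING MIN(amount) >= 1129.22

Result:
account | MIN(amount)
--------+------------
ACC-102 | 3805.86    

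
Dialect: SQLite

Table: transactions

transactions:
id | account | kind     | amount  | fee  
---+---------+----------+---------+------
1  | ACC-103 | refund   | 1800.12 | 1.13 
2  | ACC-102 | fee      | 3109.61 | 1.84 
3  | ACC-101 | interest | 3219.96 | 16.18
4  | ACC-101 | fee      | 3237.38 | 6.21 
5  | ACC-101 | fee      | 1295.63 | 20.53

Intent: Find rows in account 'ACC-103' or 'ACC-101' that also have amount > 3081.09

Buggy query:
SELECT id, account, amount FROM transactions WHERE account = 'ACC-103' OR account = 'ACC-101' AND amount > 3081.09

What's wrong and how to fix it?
Bug: Without parentheses, AND is evaluated before OR, so the amount filter only applies to the 'ACC-101' branch

Fix: Group the OR with parentheses (or use IN), then AND the threshold

Corrected query:
SELECT id, account, amount FROM transactions WHERE (account = 'ACC-103' OR account = 'ACC-101') AND amount > 3081.09

Result:
id | account | amount 
---+---------+--------
3  | ACC-101 | 3219.96
4  | ACC-101 | 3237.38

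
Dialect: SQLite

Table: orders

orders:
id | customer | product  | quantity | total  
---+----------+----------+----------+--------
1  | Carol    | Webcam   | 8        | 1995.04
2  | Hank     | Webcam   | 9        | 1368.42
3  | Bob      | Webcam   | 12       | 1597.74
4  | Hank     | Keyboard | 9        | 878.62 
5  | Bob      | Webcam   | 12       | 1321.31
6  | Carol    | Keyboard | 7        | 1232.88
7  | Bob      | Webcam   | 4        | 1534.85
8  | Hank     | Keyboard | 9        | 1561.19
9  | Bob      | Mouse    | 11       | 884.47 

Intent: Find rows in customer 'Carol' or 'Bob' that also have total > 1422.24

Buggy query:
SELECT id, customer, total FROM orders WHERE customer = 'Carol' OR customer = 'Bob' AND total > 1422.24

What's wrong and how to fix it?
Bug: Without parentheses, AND is evaluated before OR, so the total filter only applies to the 'Bob' branch

Fix: Group the OR with parentheses (or use IN), then AND the threshold

Corrected query:
SELECT id, customer, total FROM orders WHERE (customer = 'Carol' OR customer = 'Bob') AND total > 1422.24

Result:
id | customer | total  
---+----------+--------
1  | Carol    | 1995.04
3  | Bob      | 1597.74
7  | Bob      | 1534.85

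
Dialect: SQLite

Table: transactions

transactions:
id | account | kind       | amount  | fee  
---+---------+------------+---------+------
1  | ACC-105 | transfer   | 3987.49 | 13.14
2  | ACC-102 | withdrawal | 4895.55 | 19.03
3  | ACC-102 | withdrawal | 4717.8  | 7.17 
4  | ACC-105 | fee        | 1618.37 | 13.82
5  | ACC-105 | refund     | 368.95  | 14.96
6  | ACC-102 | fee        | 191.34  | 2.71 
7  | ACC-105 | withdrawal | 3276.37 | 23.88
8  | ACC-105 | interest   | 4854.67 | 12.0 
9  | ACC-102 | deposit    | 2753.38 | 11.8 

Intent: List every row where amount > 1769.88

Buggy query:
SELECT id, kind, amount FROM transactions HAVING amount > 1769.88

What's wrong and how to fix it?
Bug: This is a non-aggregate query (no GROUP BY, no aggregates), so in SQLite the HAVING clause is invalid here; a row-level condition belongs in WHERE

Fix: Use WHERE for row-level filtering

Corrected query:
SELECT id, kind, amount FROM transactions WHERE amount > 1769.88

Result:
id | kind       | amount 
---+------------+--------
1  | transfer   | 3987.49
2  | withdrawal | 4895.55
3  | withdrawal | 4717.8 
7  | withdrawal | 3276.37
8  | interest   | 4854.67
9  | deposit    | 2753.38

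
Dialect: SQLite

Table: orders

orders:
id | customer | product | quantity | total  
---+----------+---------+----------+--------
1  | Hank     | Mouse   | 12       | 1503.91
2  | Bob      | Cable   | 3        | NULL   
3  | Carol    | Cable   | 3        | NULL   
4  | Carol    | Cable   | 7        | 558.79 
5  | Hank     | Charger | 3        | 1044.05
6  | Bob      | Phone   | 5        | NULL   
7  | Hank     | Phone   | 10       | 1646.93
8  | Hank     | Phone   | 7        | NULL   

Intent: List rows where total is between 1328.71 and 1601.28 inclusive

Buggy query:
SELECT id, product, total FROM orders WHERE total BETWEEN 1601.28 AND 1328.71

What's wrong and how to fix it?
Bug: The bounds are reversed; BETWEEN a AND b requires a <= b to match anything

Fix: Swap the bounds so the smaller value comes first

Corrected query:
SELECT id, product, total FROM orders WHERE total BETWEEN 1328.71 AND 1601.28

Result:
id | product | total  
---+---------+--------
1  | Mouse   | 1503.91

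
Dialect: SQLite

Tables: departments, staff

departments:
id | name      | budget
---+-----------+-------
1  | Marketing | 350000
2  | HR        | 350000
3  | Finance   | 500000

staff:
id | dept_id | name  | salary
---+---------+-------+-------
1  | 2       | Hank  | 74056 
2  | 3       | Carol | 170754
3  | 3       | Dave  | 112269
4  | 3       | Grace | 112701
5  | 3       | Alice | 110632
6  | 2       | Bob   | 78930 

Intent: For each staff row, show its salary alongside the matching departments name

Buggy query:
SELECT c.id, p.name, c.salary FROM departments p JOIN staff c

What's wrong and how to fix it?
Bug: Missing join condition: each staff row is matched to all departments rows instead of just its own

Fix: Specify the join condition linking the foreign key to the parent id

Corrected query:
SELECT c.id, p.name, c.salary FROM departments p JOIN staff c ON c.dept_id = p.id

Result:
id | name    | salary
---+---------+-------
1  | HR      | 74056 
2  | Finance | 170754
3  | Finance | 112269
4  | Finance | 112701
5  | Finance | 110632
6  | HR      | 78930 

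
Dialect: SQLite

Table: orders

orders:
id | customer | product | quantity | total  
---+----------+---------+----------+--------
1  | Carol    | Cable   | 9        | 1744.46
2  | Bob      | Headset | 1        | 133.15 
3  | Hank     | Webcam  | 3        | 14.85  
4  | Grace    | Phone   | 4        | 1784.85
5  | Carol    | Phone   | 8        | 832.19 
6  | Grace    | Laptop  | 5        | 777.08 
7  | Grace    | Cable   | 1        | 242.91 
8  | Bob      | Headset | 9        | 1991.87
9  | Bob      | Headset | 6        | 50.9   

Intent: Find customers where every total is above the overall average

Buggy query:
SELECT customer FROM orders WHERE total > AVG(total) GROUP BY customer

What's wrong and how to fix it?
Bug: WHERE evaluates per row before aggregation, so AVG() is unavailable

Fix: Use a subquery for AVG and a HAVING MIN(...) filter so the condition holds for every row in the group

Corrected query:
SELECT customer FROM orders GROUP BY customer HAVING MIN(total) > (SELECT AVG(total) FROM orders)

Result:
(no rows)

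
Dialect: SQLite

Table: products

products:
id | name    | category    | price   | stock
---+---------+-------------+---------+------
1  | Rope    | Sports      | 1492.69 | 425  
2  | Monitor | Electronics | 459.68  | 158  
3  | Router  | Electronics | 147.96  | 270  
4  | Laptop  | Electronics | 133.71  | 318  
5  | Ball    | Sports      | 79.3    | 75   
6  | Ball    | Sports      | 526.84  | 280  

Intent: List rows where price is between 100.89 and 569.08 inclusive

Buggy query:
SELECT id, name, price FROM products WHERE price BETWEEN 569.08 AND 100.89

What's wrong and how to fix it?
Bug: The bounds are reversed; BETWEEN a AND b requires a <= b to match anything

Fix: Write BETWEEN 100.89 AND 569.08

Corrected query:
SELECT id, name, price FROM products WHERE price BETWEEN 100.89 AND 569.08

Result:
id | name    | price 
---+---------+-------
2  | Monitor | 459.68
3  | Router  | 147.96
4  | Laptop  | 133.71
6  | Ball    | 526.84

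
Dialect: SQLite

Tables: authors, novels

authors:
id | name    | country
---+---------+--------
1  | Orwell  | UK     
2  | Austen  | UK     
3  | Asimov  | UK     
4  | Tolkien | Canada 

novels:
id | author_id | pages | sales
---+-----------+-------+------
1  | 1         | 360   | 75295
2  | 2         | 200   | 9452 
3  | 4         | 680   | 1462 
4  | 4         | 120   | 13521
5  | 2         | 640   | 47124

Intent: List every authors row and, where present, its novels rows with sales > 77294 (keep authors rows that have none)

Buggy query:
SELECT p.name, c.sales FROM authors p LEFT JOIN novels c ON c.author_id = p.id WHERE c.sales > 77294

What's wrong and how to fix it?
Bug: A WHERE condition on the right-hand table after LEFT JOIN drops unmatched parents

Fix: Put 'c.sales > 77294' in the JOIN's ON clause instead of WHERE

Corrected query:
SELECT p.name, c.sales FROM authors p LEFT JOIN novels c ON c.author_id = p.id AND c.sales > 77294

Result:
name    | sales
--------+------
Orwell  | NULL 
Austen  | NULL 
Asimov  | NULL 
Tolkien | NULL 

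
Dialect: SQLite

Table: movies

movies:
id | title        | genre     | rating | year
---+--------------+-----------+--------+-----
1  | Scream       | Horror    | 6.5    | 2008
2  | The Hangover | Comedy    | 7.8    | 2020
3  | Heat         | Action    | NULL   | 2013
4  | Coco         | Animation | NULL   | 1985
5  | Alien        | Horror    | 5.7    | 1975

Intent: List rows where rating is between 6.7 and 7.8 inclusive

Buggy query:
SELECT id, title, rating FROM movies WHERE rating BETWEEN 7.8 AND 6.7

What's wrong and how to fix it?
Bug: The bounds are reversed; BETWEEN a AND b requires a <= b to match anything

Fix: Write BETWEEN 6.7 AND 7.8

Corrected query:
SELECT id, title, rating FROM movies WHERE rating BETWEEN 6.7 AND 7.8

Result:
id | title        | rating
---+--------------+-------
2  | The Hangover | 7.8   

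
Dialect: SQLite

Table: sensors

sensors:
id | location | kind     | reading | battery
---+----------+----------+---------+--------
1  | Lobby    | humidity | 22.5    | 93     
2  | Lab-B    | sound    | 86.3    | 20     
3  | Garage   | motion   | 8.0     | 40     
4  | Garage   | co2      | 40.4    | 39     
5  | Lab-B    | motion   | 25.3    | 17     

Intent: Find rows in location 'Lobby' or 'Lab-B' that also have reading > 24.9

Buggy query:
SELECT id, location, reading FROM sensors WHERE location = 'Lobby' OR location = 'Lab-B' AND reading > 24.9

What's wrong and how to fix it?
Bug: AND binds tighter than OR, so this parses as location = 'Lobby' OR (location = 'Lab-B' AND reading > 24.9)

Fix: Group the OR with parentheses (or use IN), then AND the threshold

Corrected query:
SELECT id, location, reading FROM sensors WHERE (location = 'Lobby' OR location = 'Lab-B') AND reading > 24.9

Result:
id | location | reading
---+----------+--------
2  | Lab-B    | 86.3   
5  | Lab-B    | 25.3   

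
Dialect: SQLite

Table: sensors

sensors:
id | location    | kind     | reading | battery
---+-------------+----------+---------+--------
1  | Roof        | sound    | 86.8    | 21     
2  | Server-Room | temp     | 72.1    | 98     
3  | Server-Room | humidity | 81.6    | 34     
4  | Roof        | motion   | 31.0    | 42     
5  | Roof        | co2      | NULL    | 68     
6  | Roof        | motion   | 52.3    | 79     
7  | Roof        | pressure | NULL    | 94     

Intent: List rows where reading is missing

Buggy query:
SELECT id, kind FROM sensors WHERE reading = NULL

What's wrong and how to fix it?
Bug: '= NULL' is always unknown in SQL three-valued logic, so no rows match

Fix: Replace '= NULL' with 'IS NULL'

Corrected query:
SELECT id, kind FROM sensors WHERE reading IS NULL

Result:
id | kind    
---+---------
5  | co2     
7  | pressure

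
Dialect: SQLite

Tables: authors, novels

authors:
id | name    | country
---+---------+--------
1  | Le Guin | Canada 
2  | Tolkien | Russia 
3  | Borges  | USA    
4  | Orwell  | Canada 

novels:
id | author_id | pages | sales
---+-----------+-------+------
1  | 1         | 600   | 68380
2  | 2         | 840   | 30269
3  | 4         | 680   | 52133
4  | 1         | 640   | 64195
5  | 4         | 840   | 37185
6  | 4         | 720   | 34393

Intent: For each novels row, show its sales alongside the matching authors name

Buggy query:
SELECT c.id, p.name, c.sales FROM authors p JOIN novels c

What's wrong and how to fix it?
Bug: JOIN with no ON clause produces a cartesian product; every novels row pairs with every authors row

Fix: Specify the join condition linking the foreign key to the parent id

Corrected query:
SELECT c.id, p.name, c.sales FROM authors p JOIN novels c ON c.author_id = p.id

Result:
id | name    | sales
---+---------+------
1  | Le Guin | 68380
2  | Tolkien | 30269
3  | Orwell  | 52133
4  | Le Guin | 64195
5  | Orwell  | 37185
6  | Orwell  | 34393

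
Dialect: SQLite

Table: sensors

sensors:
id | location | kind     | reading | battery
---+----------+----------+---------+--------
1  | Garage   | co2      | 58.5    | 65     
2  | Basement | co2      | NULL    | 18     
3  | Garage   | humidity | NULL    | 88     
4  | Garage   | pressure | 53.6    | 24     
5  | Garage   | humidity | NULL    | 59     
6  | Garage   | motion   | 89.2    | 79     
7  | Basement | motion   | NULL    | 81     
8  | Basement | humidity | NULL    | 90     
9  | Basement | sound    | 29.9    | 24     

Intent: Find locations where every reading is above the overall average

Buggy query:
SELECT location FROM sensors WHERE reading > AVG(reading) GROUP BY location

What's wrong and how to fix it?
Bug: AVG() is an aggregate; it can't sit directly in WHERE

Fix: Use a subquery for AVG and a HAVING MIN(...) filter so the condition holds for every row in the group

Corrected query:
SELECT location FROM sensors GROUP BY location HAVING MIN(reading) > (SELECT AVG(reading) FROM sensors)

Result:
(no rows)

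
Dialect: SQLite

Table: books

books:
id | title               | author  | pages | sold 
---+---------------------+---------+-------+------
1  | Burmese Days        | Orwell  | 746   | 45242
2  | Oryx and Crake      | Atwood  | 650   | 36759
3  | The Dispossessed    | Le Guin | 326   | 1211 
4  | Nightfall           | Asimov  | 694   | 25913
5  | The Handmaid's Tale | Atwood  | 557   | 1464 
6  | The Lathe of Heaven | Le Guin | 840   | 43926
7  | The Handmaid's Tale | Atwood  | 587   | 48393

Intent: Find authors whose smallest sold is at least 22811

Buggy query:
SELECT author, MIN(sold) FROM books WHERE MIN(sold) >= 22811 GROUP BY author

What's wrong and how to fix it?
Bug: MIN() in WHERE is a misuse of aggregate

Fix: Replace WHERE with HAVING after the GROUP BY

Corrected query:
SELECT author, MIN(sold) FROM books GROUP BY author HAVING MIN(sold) >= 22811

Result:
author | MIN(sold)
-------+----------
Asimov | 25913    
Orwell | 45242    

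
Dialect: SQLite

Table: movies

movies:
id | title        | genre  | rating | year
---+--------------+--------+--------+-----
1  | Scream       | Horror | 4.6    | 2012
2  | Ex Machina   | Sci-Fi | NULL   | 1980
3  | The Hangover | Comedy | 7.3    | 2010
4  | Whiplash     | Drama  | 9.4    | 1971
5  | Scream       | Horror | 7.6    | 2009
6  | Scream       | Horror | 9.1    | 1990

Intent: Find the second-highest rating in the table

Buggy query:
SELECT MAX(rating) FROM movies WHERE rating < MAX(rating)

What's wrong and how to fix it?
Bug: MAX(rating) on the right of the comparison is an aggregate-in-WHERE error

Fix: Compute the overall MAX in a subquery, then take MAX of rows below it

Corrected query:
SELECT MAX(rating) FROM movies WHERE rating < (SELECT MAX(rating) FROM movies)

Result:
MAX(rating)
-----------
9.1        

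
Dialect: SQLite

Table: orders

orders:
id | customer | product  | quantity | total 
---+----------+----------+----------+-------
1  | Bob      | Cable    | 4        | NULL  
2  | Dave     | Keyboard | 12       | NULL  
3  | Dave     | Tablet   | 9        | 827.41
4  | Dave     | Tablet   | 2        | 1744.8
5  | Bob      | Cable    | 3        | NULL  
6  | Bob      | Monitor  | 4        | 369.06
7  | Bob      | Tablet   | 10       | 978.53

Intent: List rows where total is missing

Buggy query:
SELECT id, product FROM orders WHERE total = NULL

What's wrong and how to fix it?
Bug: Comparing to NULL with '=' never matches; NULL = NULL is unknown, not true

Fix: Use IS NULL to test for NULL

Corrected query:
SELECT id, product FROM orders WHERE total IS NULL

Result:
id | product 
---+---------
1  | Cable   
2  | Keyboard
5  | Cable   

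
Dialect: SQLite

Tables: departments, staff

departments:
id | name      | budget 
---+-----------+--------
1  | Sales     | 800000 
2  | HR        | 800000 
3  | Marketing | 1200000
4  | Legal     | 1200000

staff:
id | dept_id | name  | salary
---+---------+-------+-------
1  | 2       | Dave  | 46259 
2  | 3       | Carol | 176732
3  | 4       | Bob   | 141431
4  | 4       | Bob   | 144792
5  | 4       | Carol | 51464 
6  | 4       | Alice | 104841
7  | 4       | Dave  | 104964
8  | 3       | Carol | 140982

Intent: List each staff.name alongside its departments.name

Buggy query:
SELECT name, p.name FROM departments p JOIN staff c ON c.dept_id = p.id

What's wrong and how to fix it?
Bug: 'name' exists in both joined tables, so the database can't tell which one is meant

Fix: Qualify the column with its table alias (c.name)

Corrected query:
SELECT c.name, p.name FROM departments p JOIN staff c ON c.dept_id = p.id

Result:
name  | name     
------+----------
Dave  | HR       
Carol | Marketing
Bob   | Legal    
Bob   | Legal    
Carol | Legal    
Alice | Legal    
Dave  | Legal    
Carol | Marketing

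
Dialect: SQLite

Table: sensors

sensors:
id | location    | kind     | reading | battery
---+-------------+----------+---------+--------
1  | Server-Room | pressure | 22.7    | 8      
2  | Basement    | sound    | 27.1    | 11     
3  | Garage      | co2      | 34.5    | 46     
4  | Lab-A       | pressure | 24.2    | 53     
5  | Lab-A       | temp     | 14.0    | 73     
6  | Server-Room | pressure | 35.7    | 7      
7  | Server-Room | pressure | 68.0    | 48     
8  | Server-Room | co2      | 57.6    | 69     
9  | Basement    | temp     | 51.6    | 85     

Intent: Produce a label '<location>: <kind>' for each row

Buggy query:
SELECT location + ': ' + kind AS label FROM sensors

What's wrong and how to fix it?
Bug: SQLite uses || for string concatenation; + coerces text to numbers (yielding 0)

Fix: Use the || operator for string concatenation

Corrected query:
SELECT location || ': ' || kind AS label FROM sensors

Result:
label                
---------------------
Server-Room: pressure
Basement: sound      
Garage: co2          
Lab-A: pressure      
Lab-A: temp          
Server-Room: pressure
Server-Room: pressure
Server-Room: co2     
Basement: temp       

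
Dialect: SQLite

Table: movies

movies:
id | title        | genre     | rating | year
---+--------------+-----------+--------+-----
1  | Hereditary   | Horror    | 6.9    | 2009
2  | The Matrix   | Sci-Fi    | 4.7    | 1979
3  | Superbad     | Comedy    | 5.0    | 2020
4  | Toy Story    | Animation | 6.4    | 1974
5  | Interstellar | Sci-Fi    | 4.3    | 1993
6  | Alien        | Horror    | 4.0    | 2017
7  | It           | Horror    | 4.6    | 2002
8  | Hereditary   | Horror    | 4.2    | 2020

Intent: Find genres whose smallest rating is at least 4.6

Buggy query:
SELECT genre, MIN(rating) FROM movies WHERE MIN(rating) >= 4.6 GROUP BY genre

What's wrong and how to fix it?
Bug: Aggregates like MIN are computed per group after WHERE runs

Fix: Use HAVING for the per-group MIN condition

Corrected query:
SELECT genre, MIN(rating) FROM movies GROUP BY genre HAVING MIN(rating) >= 4.6

Result:
genre     | MIN(rating)
----------+------------
Animation | 6.4        
Comedy    | 5          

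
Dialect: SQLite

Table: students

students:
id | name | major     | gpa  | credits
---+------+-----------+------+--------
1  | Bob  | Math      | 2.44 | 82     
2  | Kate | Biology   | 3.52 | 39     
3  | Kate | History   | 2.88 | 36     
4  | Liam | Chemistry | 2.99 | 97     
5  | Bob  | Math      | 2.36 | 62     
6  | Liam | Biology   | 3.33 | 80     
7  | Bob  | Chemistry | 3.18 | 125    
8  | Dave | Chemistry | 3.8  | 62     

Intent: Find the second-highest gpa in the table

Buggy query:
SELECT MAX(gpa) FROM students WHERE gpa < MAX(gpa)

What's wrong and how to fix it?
Bug: The inner MAX is an aggregate inside WHERE, which is not allowed

Fix: Compute the overall MAX in a subquery, then take MAX of rows below it

Corrected query:
SELECT MAX(gpa) FROM students WHERE gpa < (SELECT MAX(gpa) FROM students)

Result:
MAX(gpa)
--------
3.52    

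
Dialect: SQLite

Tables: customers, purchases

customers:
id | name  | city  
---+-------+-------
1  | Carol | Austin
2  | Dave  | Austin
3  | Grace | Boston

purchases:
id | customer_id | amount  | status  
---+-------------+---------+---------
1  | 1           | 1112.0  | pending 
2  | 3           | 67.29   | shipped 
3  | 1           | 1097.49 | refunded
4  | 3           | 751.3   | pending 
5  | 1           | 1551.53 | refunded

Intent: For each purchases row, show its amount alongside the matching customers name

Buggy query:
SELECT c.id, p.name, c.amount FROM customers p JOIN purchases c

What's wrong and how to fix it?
Bug: Missing join condition: each purchases row is matched to all customers rows instead of just its own

Fix: Specify the join condition linking the foreign key to the parent id

Corrected query:
SELECT c.id, p.name, c.amount FROM customers p JOIN purchases c ON c.customer_id = p.id

Result:
id | name  | amount 
---+-------+--------
1  | Carol | 1112   
2  | Grace | 67.29  
3  | Carol | 1097.49
4  | Grace | 751.3  
5  | Carol | 1551.53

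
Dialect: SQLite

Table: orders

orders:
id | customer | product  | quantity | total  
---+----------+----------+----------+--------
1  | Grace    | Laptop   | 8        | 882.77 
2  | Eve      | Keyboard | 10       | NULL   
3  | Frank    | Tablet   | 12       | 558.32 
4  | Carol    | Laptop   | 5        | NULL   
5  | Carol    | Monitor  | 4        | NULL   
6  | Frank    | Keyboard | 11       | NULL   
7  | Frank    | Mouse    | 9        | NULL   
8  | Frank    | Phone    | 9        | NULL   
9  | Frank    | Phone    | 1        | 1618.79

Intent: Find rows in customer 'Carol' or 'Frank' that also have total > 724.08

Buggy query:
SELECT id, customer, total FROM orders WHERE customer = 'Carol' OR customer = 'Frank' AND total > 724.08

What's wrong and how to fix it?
Bug: Without parentheses, AND is evaluated before OR, so the total filter only applies to the 'Frank' branch

Fix: Add parentheses around the OR so the AND applies to both alternatives

Corrected query:
SELECT id, customer, total FROM orders WHERE (customer = 'Carol' OR customer = 'Frank') AND total > 724.08

Result:
id | customer | total  
---+----------+--------
9  | Frank    | 1618.79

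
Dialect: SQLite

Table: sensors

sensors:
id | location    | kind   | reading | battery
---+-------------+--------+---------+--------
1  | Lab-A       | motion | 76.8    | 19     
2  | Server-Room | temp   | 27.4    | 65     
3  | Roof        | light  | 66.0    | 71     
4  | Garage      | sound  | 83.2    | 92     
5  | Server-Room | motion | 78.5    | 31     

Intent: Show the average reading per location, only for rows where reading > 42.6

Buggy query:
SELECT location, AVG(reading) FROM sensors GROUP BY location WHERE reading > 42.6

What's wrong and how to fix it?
Bug: WHERE cannot follow GROUP BY

Fix: Place WHERE between FROM and GROUP BY

Corrected query:
SELECT location, AVG(reading) FROM sensors WHERE reading > 42.6 GROUP BY location

Result:
location    | AVG(reading)
------------+-------------
Garage      | 83.2        
Lab-A       | 76.8        
Roof        | 66          
Server-Room | 78.5        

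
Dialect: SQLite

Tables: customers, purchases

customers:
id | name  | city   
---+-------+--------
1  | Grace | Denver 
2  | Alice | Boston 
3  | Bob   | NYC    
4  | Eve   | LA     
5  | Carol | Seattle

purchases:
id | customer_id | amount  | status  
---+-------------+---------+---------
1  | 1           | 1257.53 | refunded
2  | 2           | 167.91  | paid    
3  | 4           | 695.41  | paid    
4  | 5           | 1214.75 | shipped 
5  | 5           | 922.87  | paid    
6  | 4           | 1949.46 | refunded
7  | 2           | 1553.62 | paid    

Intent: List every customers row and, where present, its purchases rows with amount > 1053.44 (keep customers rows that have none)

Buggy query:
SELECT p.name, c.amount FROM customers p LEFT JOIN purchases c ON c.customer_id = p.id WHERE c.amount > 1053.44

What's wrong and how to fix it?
Bug: Filtering c.amount in WHERE discards the NULL rows produced by LEFT JOIN, turning it into an inner join

Fix: Put 'c.amount > 1053.44' in the JOIN's ON clause instead of WHERE

Corrected query:
SELECT p.name, c.amount FROM customers p LEFT JOIN purchases c ON c.customer_id = p.id AND c.amount > 1053.44

Result:
name  | amount 
------+--------
Grace | 1257.53
Alice | 1553.62
Bob   | NULL   
Eve   | 1949.46
Carol | 1214.75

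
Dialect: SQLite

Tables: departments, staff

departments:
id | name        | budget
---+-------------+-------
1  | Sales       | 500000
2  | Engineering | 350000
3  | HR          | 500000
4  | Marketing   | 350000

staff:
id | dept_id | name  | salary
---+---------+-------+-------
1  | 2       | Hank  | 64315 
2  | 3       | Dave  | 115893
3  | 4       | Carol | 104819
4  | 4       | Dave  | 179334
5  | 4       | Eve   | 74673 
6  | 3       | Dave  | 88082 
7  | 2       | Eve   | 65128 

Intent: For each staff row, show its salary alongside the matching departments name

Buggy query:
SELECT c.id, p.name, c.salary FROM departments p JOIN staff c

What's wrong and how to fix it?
Bug: Missing join condition: each staff row is matched to all departments rows instead of just its own

Fix: Add ON c.dept_id = p.id to the JOIN

Corrected query:
SELECT c.id, p.name, c.salary FROM departments p JOIN staff c ON c.dept_id = p.id

Result:
id | name        | salary
---+-------------+-------
1  | Engineering | 64315 
2  | HR          | 115893
3  | Marketing   | 104819
4  | Marketing   | 179334
5  | Marketing   | 74673 
6  | HR          | 88082 
7  | Engineering | 65128 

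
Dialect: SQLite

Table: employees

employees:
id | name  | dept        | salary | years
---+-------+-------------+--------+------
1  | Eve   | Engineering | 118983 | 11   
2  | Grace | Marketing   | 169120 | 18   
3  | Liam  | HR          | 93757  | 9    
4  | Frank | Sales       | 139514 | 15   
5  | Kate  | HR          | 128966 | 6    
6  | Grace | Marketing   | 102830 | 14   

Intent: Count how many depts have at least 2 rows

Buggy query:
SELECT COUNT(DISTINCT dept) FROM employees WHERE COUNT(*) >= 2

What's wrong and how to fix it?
Bug: COUNT(*) cannot appear in WHERE; the per-group count doesn't exist yet

Fix: Use a subquery that GROUPs and filters with HAVING, then count its rows

Corrected query:
SELECT COUNT(*) FROM (SELECT dept FROM employees GROUP BY dept HAVING COUNT(*) >= 2)

Result:
COUNT(*)
--------
2       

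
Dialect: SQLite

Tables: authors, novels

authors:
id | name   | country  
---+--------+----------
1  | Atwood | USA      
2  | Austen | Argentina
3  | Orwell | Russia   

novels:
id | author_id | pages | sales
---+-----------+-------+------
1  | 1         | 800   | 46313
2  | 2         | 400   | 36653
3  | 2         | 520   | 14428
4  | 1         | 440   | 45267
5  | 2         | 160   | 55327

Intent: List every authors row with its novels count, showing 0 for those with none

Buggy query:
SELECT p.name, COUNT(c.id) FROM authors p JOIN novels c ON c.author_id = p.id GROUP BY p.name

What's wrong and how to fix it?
Bug: An inner join excludes parents with zero children

Fix: Switch to LEFT JOIN to retain unmatched parent rows

Corrected query:
SELECT p.name, COUNT(c.id) FROM authors p LEFT JOIN novels c ON c.author_id = p.id GROUP BY p.name

Result:
name   | COUNT(c.id)
-------+------------
Atwood | 2          
Austen | 3          
Orwell | 0          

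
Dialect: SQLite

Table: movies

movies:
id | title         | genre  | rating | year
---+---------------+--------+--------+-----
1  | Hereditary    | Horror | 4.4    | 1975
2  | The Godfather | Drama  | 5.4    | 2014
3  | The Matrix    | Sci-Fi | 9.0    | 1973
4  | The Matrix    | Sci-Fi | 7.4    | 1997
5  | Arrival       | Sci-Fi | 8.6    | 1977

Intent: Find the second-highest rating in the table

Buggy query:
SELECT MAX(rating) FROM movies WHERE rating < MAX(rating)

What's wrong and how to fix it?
Bug: MAX(rating) on the right of the comparison is an aggregate-in-WHERE error

Fix: Put the inner MAX in a scalar subquery

Corrected query:
SELECT MAX(rating) FROM movies WHERE rating < (SELECT MAX(rating) FROM movies)

Result:
MAX(rating)
-----------
8.6        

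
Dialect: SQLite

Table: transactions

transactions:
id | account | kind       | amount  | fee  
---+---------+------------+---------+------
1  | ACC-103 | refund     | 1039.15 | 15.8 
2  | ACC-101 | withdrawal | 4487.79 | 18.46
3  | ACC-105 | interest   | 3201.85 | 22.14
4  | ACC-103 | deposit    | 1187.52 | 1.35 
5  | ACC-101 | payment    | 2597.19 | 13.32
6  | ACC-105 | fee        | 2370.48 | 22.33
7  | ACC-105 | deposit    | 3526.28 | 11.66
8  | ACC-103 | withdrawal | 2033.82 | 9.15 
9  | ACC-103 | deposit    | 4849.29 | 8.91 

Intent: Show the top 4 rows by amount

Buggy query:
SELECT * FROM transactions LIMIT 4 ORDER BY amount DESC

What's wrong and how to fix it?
Bug: LIMIT must come after ORDER BY

Fix: Swap the clauses: ORDER BY first, then LIMIT

Corrected query:
SELECT * FROM transactions ORDER BY amount DESC LIMIT 4

Result:
id | account | kind       | amount  | fee  
---+---------+------------+---------+------
9  | ACC-103 | deposit    | 4849.29 | 8.91 
2  | ACC-101 | withdrawal | 4487.79 | 18.46
7  | ACC-105 | deposit    | 3526.28 | 11.66
3  | ACC-105 | interest   | 3201.85 | 22.14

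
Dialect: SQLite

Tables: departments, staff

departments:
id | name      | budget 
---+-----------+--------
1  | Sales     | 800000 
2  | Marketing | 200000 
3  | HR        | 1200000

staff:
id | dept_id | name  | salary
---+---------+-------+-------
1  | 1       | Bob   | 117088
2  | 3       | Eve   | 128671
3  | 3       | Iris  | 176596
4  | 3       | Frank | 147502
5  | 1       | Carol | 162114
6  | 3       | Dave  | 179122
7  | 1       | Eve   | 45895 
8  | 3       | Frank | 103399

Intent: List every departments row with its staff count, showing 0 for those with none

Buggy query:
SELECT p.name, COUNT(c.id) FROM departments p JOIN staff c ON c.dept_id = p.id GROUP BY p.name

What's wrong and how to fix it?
Bug: INNER JOIN drops departments rows that have no matching staff rows

Fix: Use LEFT JOIN so parents without children still appear (COUNT(c.id) gives 0)

Corrected query:
SELECT p.name, COUNT(c.id) FROM departments p LEFT JOIN staff c ON c.dept_id = p.id GROUP BY p.name

Result:
name      | COUNT(c.id)
----------+------------
HR        | 5          
Marketing | 0          
Sales     | 3          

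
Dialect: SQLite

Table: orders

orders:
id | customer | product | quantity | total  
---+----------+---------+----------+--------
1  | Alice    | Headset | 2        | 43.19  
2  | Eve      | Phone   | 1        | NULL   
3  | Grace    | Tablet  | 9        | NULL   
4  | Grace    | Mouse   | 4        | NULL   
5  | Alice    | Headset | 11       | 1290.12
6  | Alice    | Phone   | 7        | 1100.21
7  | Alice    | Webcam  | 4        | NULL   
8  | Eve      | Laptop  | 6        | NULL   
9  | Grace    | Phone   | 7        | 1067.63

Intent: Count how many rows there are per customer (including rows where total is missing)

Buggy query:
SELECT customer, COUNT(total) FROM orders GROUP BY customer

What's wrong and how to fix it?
Bug: COUNT(total) skips NULLs, so groups with missing total are undercounted

Fix: Replace COUNT(total) with COUNT(*)

Corrected query:
SELECT customer, COUNT(*) FROM orders GROUP BY customer

Result:
customer | COUNT(*)
---------+---------
Alice    | 4       
Eve      | 2       
Grace    | 3       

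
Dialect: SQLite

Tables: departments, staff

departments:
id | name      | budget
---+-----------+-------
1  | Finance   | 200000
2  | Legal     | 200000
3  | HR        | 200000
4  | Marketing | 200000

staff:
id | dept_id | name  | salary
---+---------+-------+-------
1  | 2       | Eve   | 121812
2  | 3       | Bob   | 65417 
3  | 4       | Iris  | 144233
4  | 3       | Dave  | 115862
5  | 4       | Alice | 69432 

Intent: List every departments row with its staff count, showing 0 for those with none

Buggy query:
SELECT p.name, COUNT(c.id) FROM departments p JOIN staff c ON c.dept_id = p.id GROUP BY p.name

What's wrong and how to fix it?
Bug: INNER JOIN drops departments rows that have no matching staff rows

Fix: Switch to LEFT JOIN to retain unmatched parent rows

Corrected query:
SELECT p.name, COUNT(c.id) FROM departments p LEFT JOIN staff c ON c.dept_id = p.id GROUP BY p.name

Result:
name      | COUNT(c.id)
----------+------------
Finance   | 0          
HR        | 2          
Legal     | 1          
Marketing | 2          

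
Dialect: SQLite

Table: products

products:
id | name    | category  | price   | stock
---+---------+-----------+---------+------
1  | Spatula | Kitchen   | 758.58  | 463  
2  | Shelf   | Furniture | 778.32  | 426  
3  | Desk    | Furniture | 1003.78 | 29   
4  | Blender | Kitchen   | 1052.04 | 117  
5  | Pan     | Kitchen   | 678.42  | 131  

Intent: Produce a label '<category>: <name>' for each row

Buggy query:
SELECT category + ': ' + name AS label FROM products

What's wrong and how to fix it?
Bug: '+' is numeric addition; on text columns SQLite converts them to 0 instead of concatenating

Fix: Replace + with || to concatenate text

Corrected query:
SELECT category || ': ' || name AS label FROM products

Result:
label           
----------------
Kitchen: Spatula
Furniture: Shelf
Furniture: Desk 
Kitchen: Blender
Kitchen: Pan    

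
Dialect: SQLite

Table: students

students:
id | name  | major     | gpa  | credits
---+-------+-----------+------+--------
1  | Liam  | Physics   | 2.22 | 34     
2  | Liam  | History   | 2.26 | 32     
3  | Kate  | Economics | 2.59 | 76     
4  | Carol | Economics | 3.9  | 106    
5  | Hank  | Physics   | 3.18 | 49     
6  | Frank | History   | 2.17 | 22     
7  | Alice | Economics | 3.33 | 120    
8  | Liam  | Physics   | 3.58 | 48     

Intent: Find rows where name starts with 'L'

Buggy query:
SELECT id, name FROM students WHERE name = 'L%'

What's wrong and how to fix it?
Bug: Wildcards only work with LIKE; '=' treats '%' as a literal character

Fix: Replace '=' with LIKE so 'L%' is treated as a pattern

Corrected query:
SELECT id, name FROM students WHERE name LIKE 'L%'

Result:
id | name
---+-----
1  | Liam
2  | Liam
8  | Liam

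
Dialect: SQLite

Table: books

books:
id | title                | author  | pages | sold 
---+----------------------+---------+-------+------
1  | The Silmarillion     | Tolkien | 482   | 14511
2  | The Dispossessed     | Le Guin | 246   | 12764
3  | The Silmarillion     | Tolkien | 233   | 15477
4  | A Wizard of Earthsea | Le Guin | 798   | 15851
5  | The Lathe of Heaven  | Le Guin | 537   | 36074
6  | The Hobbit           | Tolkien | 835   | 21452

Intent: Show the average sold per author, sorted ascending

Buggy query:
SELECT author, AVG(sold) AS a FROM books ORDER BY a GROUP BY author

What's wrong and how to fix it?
Bug: ORDER BY appears before GROUP BY; SQL clause order requires GROUP BY first

Fix: Reorder: SELECT … FROM … GROUP BY … ORDER BY …

Corrected query:
SELECT author, AVG(sold) AS a FROM books GROUP BY author ORDER BY a

Result:
author  | a           
--------+-------------
Tolkien | 17146.666667
Le Guin | 21563       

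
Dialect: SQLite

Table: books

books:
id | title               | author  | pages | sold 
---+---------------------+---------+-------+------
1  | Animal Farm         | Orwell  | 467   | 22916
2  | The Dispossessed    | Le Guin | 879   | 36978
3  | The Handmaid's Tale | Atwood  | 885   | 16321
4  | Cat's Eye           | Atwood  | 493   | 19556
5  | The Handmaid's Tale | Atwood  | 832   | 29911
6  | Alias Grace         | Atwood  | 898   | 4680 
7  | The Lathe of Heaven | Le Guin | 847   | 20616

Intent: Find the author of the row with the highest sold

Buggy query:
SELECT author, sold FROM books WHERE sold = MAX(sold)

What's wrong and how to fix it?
Bug: MAX(sold) is an aggregate and cannot be used directly in WHERE

Fix: Wrap MAX in a scalar subquery so WHERE compares against a single value

Corrected query:
SELECT author, sold FROM books WHERE sold = (SELECT MAX(sold) FROM books)

Result:
author  | sold 
--------+------
Le Guin | 36978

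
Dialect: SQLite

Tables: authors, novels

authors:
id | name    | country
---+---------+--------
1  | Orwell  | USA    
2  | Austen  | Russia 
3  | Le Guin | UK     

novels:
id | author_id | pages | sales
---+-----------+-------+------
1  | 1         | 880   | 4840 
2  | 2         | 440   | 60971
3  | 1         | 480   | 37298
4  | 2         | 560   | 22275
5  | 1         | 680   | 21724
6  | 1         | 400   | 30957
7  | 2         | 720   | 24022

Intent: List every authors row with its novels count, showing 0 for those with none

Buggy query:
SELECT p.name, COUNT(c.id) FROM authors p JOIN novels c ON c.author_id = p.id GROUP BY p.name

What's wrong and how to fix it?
Bug: INNER JOIN drops authors rows that have no matching novels rows

Fix: Use LEFT JOIN so parents without children still appear (COUNT(c.id) gives 0)

Corrected query:
SELECT p.name, COUNT(c.id) FROM authors p LEFT JOIN novels c ON c.author_id = p.id GROUP BY p.name

Result:
name    | COUNT(c.id)
--------+------------
Austen  | 3          
Le Guin | 0          
Orwell  | 4          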